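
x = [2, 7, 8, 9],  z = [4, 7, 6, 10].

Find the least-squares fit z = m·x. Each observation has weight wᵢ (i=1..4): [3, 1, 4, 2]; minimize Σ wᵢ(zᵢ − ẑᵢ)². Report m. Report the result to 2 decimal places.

m = 0.93

The normal equations are: 479·m = 445.
m = 445/479 = 0.929019.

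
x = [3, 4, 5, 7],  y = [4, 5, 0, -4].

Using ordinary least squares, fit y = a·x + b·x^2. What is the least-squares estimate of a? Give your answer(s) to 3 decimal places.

a = 2.844

Entries of AᵀA: Σx·x = 99, Σx·x^2 = 559, Σx^2·x^2 = 3363.
And Σx·y = 4, Σx^2·y = -80.
AᵀA·[a, b]ᵀ = Aᵀy becomes [[99, 559]; [559, 3363]]·[a, b]ᵀ = [4, -80]ᵀ.
Δ = 99·3363 − 559² = 20456.
a = (4·3363 − 559·(-80))/20456 = 14543/5114; b = (99·(-80) − 559·4)/20456 = -2539/5114.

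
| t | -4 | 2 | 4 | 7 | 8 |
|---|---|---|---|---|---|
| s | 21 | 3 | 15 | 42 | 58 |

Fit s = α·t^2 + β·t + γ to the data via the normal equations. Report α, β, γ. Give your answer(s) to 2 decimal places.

α = 0.98, β = -0.91, γ = 1.61

Entries of AᵀA: Σt^2·t^2 = 7025, Σt^2·t = 863, Σt^2 = 149, Σt·t = 149, Σt = 17, Σ1 = 5.
And Σt^2·s = 6358, Σt·s = 740, Σs = 139.
AᵀA·[α, β, γ]ᵀ = Aᵀs becomes [[7025, 863, 149]; [863, 149, 17]; [149, 17, 5]]·[α, β, γ]ᵀ = [6358, 740, 139]ᵀ.
Inverting the 3×3 Gram matrix, [α, β, γ]ᵀ = [9887/10066, -27371/30198, 24334/15099]ᵀ.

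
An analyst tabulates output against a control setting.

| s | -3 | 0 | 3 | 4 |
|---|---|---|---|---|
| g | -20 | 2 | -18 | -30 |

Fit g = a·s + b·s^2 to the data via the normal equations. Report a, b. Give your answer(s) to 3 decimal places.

a = 0.490, b = -2.042

Forming XᵀX = [[34, 64]; [64, 418]] and Xᵀg = [-114, -822]ᵀ gives XᵀX·[a, b]ᵀ = Xᵀg.
Δ = 34·418 − 64² = 10116.
a = ((-114)·418 − 64·(-822))/10116 = 413/843; b = (34·(-822) − 64·(-114))/10116 = -1721/843.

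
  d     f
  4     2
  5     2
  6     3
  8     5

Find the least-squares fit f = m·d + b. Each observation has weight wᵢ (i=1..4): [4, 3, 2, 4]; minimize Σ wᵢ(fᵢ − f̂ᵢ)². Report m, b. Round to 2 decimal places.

m = 0.79, b = -1.50

Normal-equation sums: Σwᵢ·d·d = 467, Σwᵢ·d = 75, Σwᵢ·1 = 13.
Moment sums: Σwᵢ·d·f = 258, Σwᵢ·f = 40.
So MᵀWM·[m, b]ᵀ = MᵀWf: [[467, 75]; [75, 13]]·[m, b]ᵀ = [258, 40]ᵀ.
Eliminating b: 13·(row 1) − 75·(row 2) gives 446·m = 13·258 − 75·40 = 354, so m = 177/223.
Then b = (40 − 75·(177/223))/13 = -335/223.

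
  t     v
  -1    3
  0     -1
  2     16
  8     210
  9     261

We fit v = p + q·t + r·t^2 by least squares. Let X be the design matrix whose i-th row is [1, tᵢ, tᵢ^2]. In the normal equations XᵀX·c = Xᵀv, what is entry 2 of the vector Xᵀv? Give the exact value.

Entry 2 ↔ basis t, so (Xᵀv)_{2} = Σᵢ (t)·vᵢ = (-1)·(3) + (0)·(-1) + (2)·(16) + (8)·(210) + (9)·(261) = 4058.

4058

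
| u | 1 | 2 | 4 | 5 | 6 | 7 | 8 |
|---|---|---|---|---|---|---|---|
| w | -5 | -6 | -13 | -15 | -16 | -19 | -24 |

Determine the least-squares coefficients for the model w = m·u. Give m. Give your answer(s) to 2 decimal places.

m = -2.90

Entries of XᵀX: Σu·u = 195.
For Xᵀw: Σu·w = -565.
Normal equations: [[195]]·[m]ᵀ = [-565]ᵀ.
Hence m = -565 / 195 ≈ -2.89744.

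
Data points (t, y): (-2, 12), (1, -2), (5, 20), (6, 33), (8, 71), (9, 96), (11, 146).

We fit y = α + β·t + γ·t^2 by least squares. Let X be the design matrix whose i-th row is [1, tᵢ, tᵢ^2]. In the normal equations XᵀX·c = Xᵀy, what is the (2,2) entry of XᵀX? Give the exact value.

332

Row 2 ↔ basis t, column 2 ↔ basis t, so (XᵀX)_{2,2} = Σᵢ (t)·(t) = (-2)·(-2) + (1)·(1) + (5)·(5) + (6)·(6) + (8)·(8) + (9)·(9) + (11)·(11) = 332.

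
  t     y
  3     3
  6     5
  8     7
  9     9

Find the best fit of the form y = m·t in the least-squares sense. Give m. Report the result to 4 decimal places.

m = 0.9263

Forming AᵀA = [[190]] and Aᵀy = [176]ᵀ gives AᵀA·[m]ᵀ = Aᵀy.
Hence m = 176 / 190 ≈ 0.926316.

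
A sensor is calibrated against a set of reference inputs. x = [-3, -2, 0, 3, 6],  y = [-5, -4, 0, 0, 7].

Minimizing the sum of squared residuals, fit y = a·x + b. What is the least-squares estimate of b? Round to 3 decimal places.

Forming MᵀM = [[58, 4]; [4, 5]] and Mᵀy = [65, -2]ᵀ gives MᵀM·[a, b]ᵀ = Mᵀy.
det = 58·5 − 4² = 274.
a = (65·5 − 4·(-2))/274 = 333/274; b = (58·(-2) − 4·65)/274 = -188/137.

b = -1.372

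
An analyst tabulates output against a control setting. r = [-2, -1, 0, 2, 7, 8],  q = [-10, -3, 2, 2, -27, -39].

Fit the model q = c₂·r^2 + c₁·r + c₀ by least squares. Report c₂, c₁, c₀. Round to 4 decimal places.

The normal system AᵀA·[c₂, c₁, c₀]ᵀ = Aᵀq is [[6530, 854, 122]; [854, 122, 14]; [122, 14, 6]]·[c₂, c₁, c₀]ᵀ = [-3854, -474, -75]ᵀ.
Row-reducing yields c₂ = -2837/2820, c₁ = 4321/1410, c₀ = 757/940.

c₂ = -1.0060, c₁ = 3.0645, c₀ = 0.8053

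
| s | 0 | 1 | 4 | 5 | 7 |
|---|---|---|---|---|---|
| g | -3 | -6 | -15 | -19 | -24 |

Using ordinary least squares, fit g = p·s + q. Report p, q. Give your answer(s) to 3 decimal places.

AᵀA·[p, q]ᵀ = Aᵀg reads: 91·p + 17·q = -329;  17·p + 5·q = -67.
(Σs·s = 91, Σs = 17, Σ1 = 5, Σs·g = -329, Σg = -67.)
det = 91·5 − 17² = 166.
p = ((-329)·5 − 17·(-67))/166 = -253/83; q = (91·(-67) − 17·(-329))/166 = -252/83.

p = -3.048, q = -3.036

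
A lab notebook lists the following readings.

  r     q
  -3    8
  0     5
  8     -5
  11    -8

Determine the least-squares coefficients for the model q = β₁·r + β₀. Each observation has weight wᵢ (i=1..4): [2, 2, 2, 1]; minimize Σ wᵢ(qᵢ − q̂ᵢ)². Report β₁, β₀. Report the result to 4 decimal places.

β₁ = -1.1765, β₀ = 4.6723

Setting ∂/∂β₁ … = 0 gives: 267·β₁ + 21·β₀ = -216;  21·β₁ + 7·β₀ = 8.
Determinant 267·7 − 21² = 1428.
β₁ = ((-216)·7 − 21·8)/1428 = -20/17; β₀ = (267·8 − 21·(-216))/1428 = 556/119.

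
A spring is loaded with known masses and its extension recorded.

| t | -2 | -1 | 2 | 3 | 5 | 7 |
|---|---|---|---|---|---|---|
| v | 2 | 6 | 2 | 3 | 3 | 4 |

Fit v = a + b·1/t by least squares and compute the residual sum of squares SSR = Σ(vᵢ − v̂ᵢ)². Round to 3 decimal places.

SSR = 6.764

The normal system MᵀM·[a, b]ᵀ = Mᵀv is [[6, -34/105]; [-34/105, 36857/22050]]·[a, b]ᵀ = [20, -134/35]ᵀ.
Eliminating b: (36857/22050)·(row 1) − (-34/105)·(row 2) gives (21883/2205)·a = (36857/22050)·20 − (-34/105)·(-134/35) = 354902/11025, so a = 354902/109415.
Then b = ((-134/35) − (-34/105)·(354902/109415))/(36857/22050) = -36372/21883.
Residuals: -227002/109415, 119728/109415, -45142/109415, 33963/109415, 1943/21883, 108738/109415; SSR = 740066/109415.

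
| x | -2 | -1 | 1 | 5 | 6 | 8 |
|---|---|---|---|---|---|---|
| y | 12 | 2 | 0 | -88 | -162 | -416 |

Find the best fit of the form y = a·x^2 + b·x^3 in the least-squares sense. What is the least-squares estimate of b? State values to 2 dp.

b = -0.99

MᵀM·[a, b]ᵀ = Mᵀy reads: 6035·a + 43637·b = -34606;  43637·a + 324491·b = -259082.
Δ = 6035·324491 − 43637² = 54115416.
a = ((-34606)·324491 − 43637·(-259082))/54115416 = 9528211/6764427; b = (6035·(-259082) − 43637·(-34606))/54115416 = -6682231/6764427.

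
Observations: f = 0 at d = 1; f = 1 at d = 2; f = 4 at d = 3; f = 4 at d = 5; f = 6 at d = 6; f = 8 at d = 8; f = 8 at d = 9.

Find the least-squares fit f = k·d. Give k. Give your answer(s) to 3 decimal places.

Normal-equation sums: Σd·d = 220.
Right-hand side: Σd·f = 206.
So AᵀA·[k]ᵀ = Aᵀf: [[220]]·[k]ᵀ = [206]ᵀ.
Hence k = 206 / 220 ≈ 0.936364.

k = 0.936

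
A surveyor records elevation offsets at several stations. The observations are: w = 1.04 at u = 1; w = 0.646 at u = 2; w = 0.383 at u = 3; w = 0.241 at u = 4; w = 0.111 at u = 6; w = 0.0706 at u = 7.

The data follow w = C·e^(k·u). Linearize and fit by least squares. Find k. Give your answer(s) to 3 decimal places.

k = -0.444

With ln wᵢ as the transformed response and uᵢ as the regressor:
Σu = 23.0000, Σ(u)² = 115.0000, Σln w = -7.6294, Σu·ln w = -41.1501.
Equations: 115.0000·k + 23.0000·ln C = -41.1501;  23.0000·k + 6·ln C = -7.6294.
Δ = 115.0000·6 − (23.0000)² = 161.0000; k = (-41.1501·6 − 23.0000·-7.6294)/161.0000 = -0.44364, ln C = (115.0000·-7.6294 − 23.0000·-41.1501)/161.0000 = 0.42904.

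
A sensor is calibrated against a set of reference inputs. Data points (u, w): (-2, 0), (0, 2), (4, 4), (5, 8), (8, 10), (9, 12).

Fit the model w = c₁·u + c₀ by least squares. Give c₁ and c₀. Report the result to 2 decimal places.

c₁ = 1.06, c₀ = 1.74

The normal system AᵀA·[c₁, c₀]ᵀ = Aᵀw is [[190, 24]; [24, 6]]·[c₁, c₀]ᵀ = [244, 36]ᵀ.
Δ = 190·6 − 24² = 564.
c₁ = (244·6 − 24·36)/564 = 50/47; c₀ = (190·36 − 24·244)/564 = 82/47.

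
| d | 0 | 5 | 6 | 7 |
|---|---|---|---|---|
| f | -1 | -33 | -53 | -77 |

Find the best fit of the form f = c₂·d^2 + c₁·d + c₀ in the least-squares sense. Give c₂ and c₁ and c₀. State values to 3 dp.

Entries of AᵀA: Σd^2·d^2 = 4322, Σd^2·d = 684, Σd^2 = 110, Σd·d = 110, Σd = 18, Σ1 = 4.
For Aᵀf: Σd^2·f = -6506, Σd·f = -1022, Σf = -164.
Normal equations: [[4322, 684, 110]; [684, 110, 18]; [110, 18, 4]]·[c₂, c₁, c₀]ᵀ = [-6506, -1022, -164]ᵀ.
Solving the 3×3 system (Gaussian elimination) gives c₂ = -1052/473, c₁ = 2224/473, c₀ = -471/473.

c₂ = -2.224, c₁ = 4.702, c₀ = -0.996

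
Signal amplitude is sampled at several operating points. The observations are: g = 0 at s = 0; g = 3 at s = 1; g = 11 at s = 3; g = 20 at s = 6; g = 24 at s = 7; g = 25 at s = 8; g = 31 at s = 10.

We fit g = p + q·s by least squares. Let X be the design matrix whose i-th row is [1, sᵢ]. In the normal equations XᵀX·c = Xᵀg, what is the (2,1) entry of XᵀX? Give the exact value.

Row 2 ↔ basis s, column 1 ↔ basis 1, so (XᵀX)_{2,1} = Σᵢ s = (0)·(1) + (1)·(1) + (3)·(1) + (6)·(1) + (7)·(1) + (8)·(1) + (10)·(1) = 35.

35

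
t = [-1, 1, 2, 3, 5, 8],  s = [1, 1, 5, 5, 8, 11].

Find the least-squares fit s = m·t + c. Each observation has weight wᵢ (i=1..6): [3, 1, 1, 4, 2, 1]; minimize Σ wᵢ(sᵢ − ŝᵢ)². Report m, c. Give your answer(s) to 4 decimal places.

Setting ∂/∂m … = 0 gives: 158·m + 30·c = 236;  30·m + 12·c = 56.
(Σwᵢ·t·t = 158, Σwᵢ·t = 30, Σwᵢ·1 = 12, Σwᵢ·t·s = 236, Σwᵢ·s = 56.)
Eliminating c: 12·(row 1) − 30·(row 2) gives 996·m = 12·236 − 30·56 = 1152, so m = 96/83.
Then c = (56 − 30·(96/83))/12 = 442/249.

m = 1.1566, c = 1.7751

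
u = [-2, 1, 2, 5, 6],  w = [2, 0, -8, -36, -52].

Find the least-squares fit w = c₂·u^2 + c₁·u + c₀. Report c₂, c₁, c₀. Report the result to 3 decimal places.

c₂ = -1.131, c₁ = -2.175, c₀ = 2.253

Compute the Gram sums: Σu^2·u^2 = 1954, Σu^2·u = 342, Σu^2 = 70, Σu·u = 70, Σu = 12, Σ1 = 5.
Right-hand side: Σu^2·w = -2796, Σu·w = -512, Σw = -94.
Normal equations: [[1954, 342, 70]; [342, 70, 12]; [70, 12, 5]]·[c₂, c₁, c₀]ᵀ = [-2796, -512, -94]ᵀ.
Inverting the 3×3 Gram matrix, [c₂, c₁, c₀]ᵀ = [-3482/3079, -6698/3079, 6938/3079]ᵀ.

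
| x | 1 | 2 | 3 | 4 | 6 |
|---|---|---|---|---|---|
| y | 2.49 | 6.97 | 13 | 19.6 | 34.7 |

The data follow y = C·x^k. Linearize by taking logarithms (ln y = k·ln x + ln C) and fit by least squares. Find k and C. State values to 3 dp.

k = 1.476, C = 2.512

With ln yᵢ as the transformed response and ln xᵢ as the regressor:
Σln x = 4.9698, Σ(ln x)² = 6.8196, Σln y = 11.9411, Σln x·ln y = 14.6436.
Equations: 6.8196·k + 4.9698·ln C = 14.6436;  4.9698·k + 5·ln C = 11.9411.
Solving (det = 9.3990): k = 1.47598, ln C = 0.92116, so C = exp(0.92116) = 2.51220.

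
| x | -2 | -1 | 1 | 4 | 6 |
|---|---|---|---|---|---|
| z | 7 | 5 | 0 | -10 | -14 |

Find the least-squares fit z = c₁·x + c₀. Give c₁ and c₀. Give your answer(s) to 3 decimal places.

The normal system MᵀM·[c₁, c₀]ᵀ = Mᵀz is [[58, 8]; [8, 5]]·[c₁, c₀]ᵀ = [-143, -12]ᵀ.
det = 58·5 − 8² = 226.
c₁ = ((-143)·5 − 8·(-12))/226 = -619/226; c₀ = (58·(-12) − 8·(-143))/226 = 224/113.

c₁ = -2.739, c₀ = 1.982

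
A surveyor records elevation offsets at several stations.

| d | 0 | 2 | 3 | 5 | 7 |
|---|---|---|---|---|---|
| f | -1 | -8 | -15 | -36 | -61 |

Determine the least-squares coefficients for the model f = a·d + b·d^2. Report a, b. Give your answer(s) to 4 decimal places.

Setting ∂/∂a … = 0 gives: 87·a + 503·b = -668;  503·a + 3123·b = -4056.
Δ = 87·3123 − 503² = 18692.
a = ((-668)·3123 − 503·(-4056))/18692 = -11499/4673; b = (87·(-4056) − 503·(-668))/18692 = -4217/4673.

a = -2.4607, b = -0.9024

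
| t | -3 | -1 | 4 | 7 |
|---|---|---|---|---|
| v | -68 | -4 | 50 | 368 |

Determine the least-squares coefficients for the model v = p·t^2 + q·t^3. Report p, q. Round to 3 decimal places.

Sums needed: Σt^2·t^2 = 2739, Σt^2·t^3 = 17587, Σt^3·t^3 = 122475.
And Σt^2·v = 18216, Σt^3·v = 131264.
det = 2739·122475 − 17587² = 26156456.
p = (18216·122475 − 17587·131264)/26156456 = -9691921/3269557; q = (2739·131264 − 17587·18216)/26156456 = 4895913/3269557.

p = -2.964, q = 1.497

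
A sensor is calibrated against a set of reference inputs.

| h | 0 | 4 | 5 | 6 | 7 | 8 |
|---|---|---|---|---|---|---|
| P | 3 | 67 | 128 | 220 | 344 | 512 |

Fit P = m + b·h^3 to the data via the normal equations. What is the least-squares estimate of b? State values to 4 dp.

Sums needed: Σ1 = 6, Σh^3 = 1260, Σh^3·h^3 = 446170.
Right-hand side: ΣP = 1274, Σh^3·P = 447944.
Normal equations: [[6, 1260]; [1260, 446170]]·[m, b]ᵀ = [1274, 447944]ᵀ.
Eliminating b: 446170·(row 1) − 1260·(row 2) gives 1089420·m = 446170·1274 − 1260·447944 = 4011140, so m = 200557/54471.
Then b = (447944 − 1260·(200557/54471))/446170 = 90202/90785.

b = 0.9936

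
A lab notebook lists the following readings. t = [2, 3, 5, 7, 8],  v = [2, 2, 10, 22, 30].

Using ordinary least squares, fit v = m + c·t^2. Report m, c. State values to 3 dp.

m = -1.348, c = 0.482

Entries of MᵀM: Σ1 = 5, Σt^2 = 151, Σt^2·t^2 = 7219.
For Mᵀv: Σv = 66, Σt^2·v = 3274.
MᵀM·[m, c]ᵀ = Mᵀv becomes [[5, 151]; [151, 7219]]·[m, c]ᵀ = [66, 3274]ᵀ.
Eliminating c: 7219·(row 1) − 151·(row 2) gives 13294·m = 7219·66 − 151·3274 = -17920, so m = -8960/6647.
Then c = (3274 − 151·(-8960/6647))/7219 = 3202/6647.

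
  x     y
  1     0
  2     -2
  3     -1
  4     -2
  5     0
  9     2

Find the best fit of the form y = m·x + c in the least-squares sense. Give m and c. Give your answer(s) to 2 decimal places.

Compute the Gram sums: Σx·x = 136, Σx = 24, Σ1 = 6.
For Mᵀy: Σx·y = 3, Σy = -3.
So MᵀM·[m, c]ᵀ = Mᵀy: [[136, 24]; [24, 6]]·[m, c]ᵀ = [3, -3]ᵀ.
Δ = 136·6 − 24² = 240.
m = (3·6 − 24·(-3))/240 = 3/8; c = (136·(-3) − 24·3)/240 = -2.

m = 0.38, c = -2.00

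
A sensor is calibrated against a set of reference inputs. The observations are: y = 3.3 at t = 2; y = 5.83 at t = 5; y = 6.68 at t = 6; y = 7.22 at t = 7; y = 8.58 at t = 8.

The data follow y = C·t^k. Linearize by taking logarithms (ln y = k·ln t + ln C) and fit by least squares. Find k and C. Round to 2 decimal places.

Taking logs, ln y = k·ln t + ln C, so regress ln y on ln t.
Over the data: Σln t = 8.1197, Σ(ln t)² = 14.3918, Σln y = 8.9823, Σln t·ln y = 15.3842.
Normal system: [[14.3918, 8.1197]; [8.1197, 5]]·[k, ln C]ᵀ = [15.3842, 8.9823]ᵀ.
Slope k = (n·Σln t·ln y − Σln t·Σln y)/(n·Σ(ln t)² − (Σln t)²) = (5·15.3842 − 8.1197·8.9823)/6.0295 = 0.66126; ln C = (Σln y − k·Σln t)/n = 0.72262, so C = exp(0.72262) = 2.05982.

k = 0.66, C = 2.06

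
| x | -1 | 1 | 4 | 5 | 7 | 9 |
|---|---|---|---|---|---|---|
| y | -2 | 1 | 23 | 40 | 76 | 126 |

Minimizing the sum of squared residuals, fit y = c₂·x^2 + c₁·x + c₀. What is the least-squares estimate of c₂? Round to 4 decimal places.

c₂ = 1.5024

Entries of MᵀM: Σx^2·x^2 = 9845, Σx^2·x = 1261, Σx^2 = 173, Σx·x = 173, Σx = 25, Σ1 = 6.
And Σx^2·y = 15297, Σx·y = 1961, Σy = 264.
So MᵀM·[c₂, c₁, c₀]ᵀ = Mᵀy: [[9845, 1261, 173]; [1261, 173, 25]; [173, 25, 6]]·[c₂, c₁, c₀]ᵀ = [15297, 1961, 264]ᵀ.
Solving the 3×3 system (Gaussian elimination) gives c₂ = 13693/9114, c₁ = 6547/9114, c₀ = -3513/1519.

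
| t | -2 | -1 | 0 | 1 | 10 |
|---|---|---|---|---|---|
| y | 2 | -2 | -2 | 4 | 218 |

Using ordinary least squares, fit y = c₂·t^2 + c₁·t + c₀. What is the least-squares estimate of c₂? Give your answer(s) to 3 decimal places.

Sums needed: Σt^2·t^2 = 10018, Σt^2·t = 992, Σt^2 = 106, Σt·t = 106, Σt = 8, Σ1 = 5.
And Σt^2·y = 21810, Σt·y = 2182, Σy = 220.
Solving the 3×3 system (Gaussian elimination) gives c₂ = 116269/59871, c₁ = 149617/59871, c₀ = -23322/19957.

c₂ = 1.942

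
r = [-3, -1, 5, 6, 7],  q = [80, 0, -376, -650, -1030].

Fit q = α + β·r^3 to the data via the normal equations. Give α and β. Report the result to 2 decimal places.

Sums needed: Σ1 = 5, Σr^3 = 656, Σr^3·r^3 = 180660.
For Mᵀq: Σq = -1976, Σr^3·q = -542850.
det = 5·180660 − 656² = 472964.
α = ((-1976)·180660 − 656·(-542850))/472964 = -218640/118241; β = (5·(-542850) − 656·(-1976))/472964 = -708997/236482.

α = -1.85, β = -3.00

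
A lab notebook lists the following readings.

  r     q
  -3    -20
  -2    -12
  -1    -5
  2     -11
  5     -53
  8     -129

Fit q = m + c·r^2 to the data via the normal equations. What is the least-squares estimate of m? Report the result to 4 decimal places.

m = -3.2597

AᵀA·[m, c]ᵀ = Aᵀq reads: 6·m + 107·c = -230;  107·m + 4835·c = -9858.
(Σ1 = 6, Σr^2 = 107, Σr^2·r^2 = 4835, Σq = -230, Σr^2·q = -9858.)
Eliminating c: 4835·(row 1) − 107·(row 2) gives 17561·m = 4835·(-230) − 107·(-9858) = -57244, so m = -57244/17561.
Then c = ((-9858) − 107·(-57244/17561))/4835 = -34538/17561.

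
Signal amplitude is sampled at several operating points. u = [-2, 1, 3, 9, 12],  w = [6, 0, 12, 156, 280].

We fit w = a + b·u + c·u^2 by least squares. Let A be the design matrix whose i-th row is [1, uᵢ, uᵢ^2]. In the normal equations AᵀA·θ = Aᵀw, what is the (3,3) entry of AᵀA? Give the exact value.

27395

Row 3 ↔ basis u^2, column 3 ↔ basis u^2, so (AᵀA)_{3,3} = Σᵢ (u^2)·(u^2) = (4)·(4) + (1)·(1) + (9)·(9) + (81)·(81) + (144)·(144) = 27395.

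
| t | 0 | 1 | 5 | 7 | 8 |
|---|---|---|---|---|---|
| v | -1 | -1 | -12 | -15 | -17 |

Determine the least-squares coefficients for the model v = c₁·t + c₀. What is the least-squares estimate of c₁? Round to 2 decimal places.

From the data, Σt·t = 139, Σt = 21, Σ1 = 5.
For Aᵀv: Σt·v = -302, Σv = -46.
So AᵀA·[c₁, c₀]ᵀ = Aᵀv: [[139, 21]; [21, 5]]·[c₁, c₀]ᵀ = [-302, -46]ᵀ.
Eliminating c₀: 5·(row 1) − 21·(row 2) gives 254·c₁ = 5·(-302) − 21·(-46) = -544, so c₁ = -272/127.
Then c₀ = ((-46) − 21·(-272/127))/5 = -26/127.

c₁ = -2.14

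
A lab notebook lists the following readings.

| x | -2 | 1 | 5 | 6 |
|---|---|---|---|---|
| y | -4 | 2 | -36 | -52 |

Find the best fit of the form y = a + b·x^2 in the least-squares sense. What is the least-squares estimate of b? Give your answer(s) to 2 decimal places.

b = -1.53

From the data, Σ1 = 4, Σx^2 = 66, Σx^2·x^2 = 1938.
And Σy = -90, Σx^2·y = -2786.
Eliminating b: 1938·(row 1) − 66·(row 2) gives 3396·a = 1938·(-90) − 66·(-2786) = 9456, so a = 788/283.
Then b = ((-2786) − 66·(788/283))/1938 = -1301/849.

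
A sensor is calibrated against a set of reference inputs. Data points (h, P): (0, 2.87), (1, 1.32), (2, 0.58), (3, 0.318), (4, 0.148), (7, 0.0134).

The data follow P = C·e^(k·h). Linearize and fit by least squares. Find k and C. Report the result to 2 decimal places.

k = -0.76, C = 2.88

Linearized form: ln P = k·h + ln C. From the 6 transformed points,
Σh = 17.0000, Σ(h)² = 79.0000, Σln P = -6.5815, Σh·ln P = -42.0786.
Equations: 79.0000·k + 17.0000·ln C = -42.0786;  17.0000·k + 6·ln C = -6.5815.
Solving (det = 185.0000): k = -0.75992, ln C = 1.05619, so C = exp(1.05619) = 2.87540.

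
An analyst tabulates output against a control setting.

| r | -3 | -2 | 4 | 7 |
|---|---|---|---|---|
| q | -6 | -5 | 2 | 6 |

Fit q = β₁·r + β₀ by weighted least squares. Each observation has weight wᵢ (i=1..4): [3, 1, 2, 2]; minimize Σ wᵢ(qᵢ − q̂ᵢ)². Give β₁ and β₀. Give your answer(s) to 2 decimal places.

Entries of MᵀWM: Σwᵢ·r·r = 161, Σwᵢ·r = 11, Σwᵢ·1 = 8.
For MᵀWq: Σwᵢ·r·q = 164, Σwᵢ·q = -7.
MᵀWM·[β₁, β₀]ᵀ = MᵀWq becomes [[161, 11]; [11, 8]]·[β₁, β₀]ᵀ = [164, -7]ᵀ.
Δ = 161·8 − 11² = 1167.
β₁ = (164·8 − 11·(-7))/1167 = 463/389; β₀ = (161·(-7) − 11·164)/1167 = -977/389.

β₁ = 1.19, β₀ = -2.51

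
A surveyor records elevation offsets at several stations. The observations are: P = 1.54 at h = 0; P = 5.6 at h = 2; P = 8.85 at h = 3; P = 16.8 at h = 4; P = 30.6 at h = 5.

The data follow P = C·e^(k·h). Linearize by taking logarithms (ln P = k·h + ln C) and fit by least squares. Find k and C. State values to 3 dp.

k = 0.592, C = 1.581

Let Y = ln P. Fitting Y = k·h + ln C by least squares:
Over the data: Σh = 14.0000, Σ(h)² = 54.0000, Σln P = 10.5773, Σh·ln P = 38.3773.
Normal system: [[54.0000, 14.0000]; [14.0000, 5]]·[k, ln C]ᵀ = [38.3773, 10.5773]ᵀ.
Δ = 54.0000·5 − (14.0000)² = 74.0000; k = (38.3773·5 − 14.0000·10.5773)/74.0000 = 0.59194, ln C = (54.0000·10.5773 − 14.0000·38.3773)/74.0000 = 0.45803, so C = exp(0.45803) = 1.58096.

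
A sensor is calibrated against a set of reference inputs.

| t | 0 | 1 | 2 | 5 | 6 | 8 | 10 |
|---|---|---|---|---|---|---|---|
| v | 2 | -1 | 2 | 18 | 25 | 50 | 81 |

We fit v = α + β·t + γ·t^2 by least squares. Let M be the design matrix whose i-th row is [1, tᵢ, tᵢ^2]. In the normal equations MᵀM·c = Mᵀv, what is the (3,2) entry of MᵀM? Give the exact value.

1862

Row 3 ↔ basis t^2, column 2 ↔ basis t, so (MᵀM)_{3,2} = Σᵢ (t^2)·(t) = (0)·(0) + (1)·(1) + (4)·(2) + (25)·(5) + (36)·(6) + (64)·(8) + (100)·(10) = 1862.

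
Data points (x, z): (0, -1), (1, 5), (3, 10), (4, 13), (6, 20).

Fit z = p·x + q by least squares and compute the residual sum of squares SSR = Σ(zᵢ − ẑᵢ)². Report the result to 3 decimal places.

With design matrix A, AᵀA = [[62, 14]; [14, 5]] and Aᵀz = [207, 47]ᵀ.
Eliminating q: 5·(row 1) − 14·(row 2) gives 114·p = 5·207 − 14·47 = 377, so p = 377/114.
Then q = (47 − 14·(377/114))/5 = 8/57.
Residuals: -65/57, 59/38, -7/114, -7/19, 1/57; SSR = 439/114.

SSR = 3.851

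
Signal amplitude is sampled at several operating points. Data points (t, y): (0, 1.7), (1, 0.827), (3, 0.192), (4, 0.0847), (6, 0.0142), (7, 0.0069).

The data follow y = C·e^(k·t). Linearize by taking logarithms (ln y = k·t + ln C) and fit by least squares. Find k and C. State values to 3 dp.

k = -0.796, C = 1.854

With ln yᵢ as the transformed response and tᵢ as the regressor:
Σt = 21.0000, Σ(t)² = 111.0000, Σln y = -13.0090, Σt·ln y = -75.3760.
Equations: 111.0000·k + 21.0000·ln C = -75.3760;  21.0000·k + 6·ln C = -13.0090.
Solving (det = 225.0000): k = -0.79586, ln C = 0.61734, so C = exp(0.61734) = 1.85398.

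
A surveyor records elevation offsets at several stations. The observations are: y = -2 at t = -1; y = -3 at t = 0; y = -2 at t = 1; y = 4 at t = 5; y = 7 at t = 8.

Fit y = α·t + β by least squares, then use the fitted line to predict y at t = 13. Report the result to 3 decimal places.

With design matrix A, AᵀA = [[91, 13]; [13, 5]] and Aᵀy = [76, 4]ᵀ.
Eliminating β: 5·(row 1) − 13·(row 2) gives 286·α = 5·76 − 13·4 = 328, so α = 164/143.
Then β = (4 − 13·(164/143))/5 = -24/11.
At t = 13: ŷ = (164/143)·(13) + (-24/11)·(1) = 140/11.

ŷ = 12.727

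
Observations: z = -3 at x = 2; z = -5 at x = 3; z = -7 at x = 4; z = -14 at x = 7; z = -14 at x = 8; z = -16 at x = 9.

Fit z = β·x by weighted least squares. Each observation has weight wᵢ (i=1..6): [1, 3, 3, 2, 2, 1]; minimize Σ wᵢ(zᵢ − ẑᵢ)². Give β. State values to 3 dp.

β = -1.811

Setting ∂/∂β … = 0 gives: 386·β = -699.
β = (-699)/386 = -1.81088.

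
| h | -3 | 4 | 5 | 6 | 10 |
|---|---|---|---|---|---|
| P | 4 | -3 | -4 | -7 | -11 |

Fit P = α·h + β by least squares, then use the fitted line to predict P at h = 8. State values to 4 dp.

P̂ = -8.3812

Entries of MᵀM: Σh·h = 186, Σh = 22, Σ1 = 5.
Moment sums: Σh·P = -196, ΣP = -21.
Determinant 186·5 − 22² = 446.
α = ((-196)·5 − 22·(-21))/446 = -259/223; β = (186·(-21) − 22·(-196))/446 = 203/223.
At h = 8: P̂ = (-259/223)·(8) + (203/223)·(1) = -1869/223.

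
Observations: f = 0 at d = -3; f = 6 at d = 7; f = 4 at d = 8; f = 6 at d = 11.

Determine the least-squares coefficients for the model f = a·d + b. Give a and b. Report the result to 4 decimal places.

With design matrix M, MᵀM = [[243, 23]; [23, 4]] and Mᵀf = [140, 16]ᵀ.
Δ = 243·4 − 23² = 443.
a = (140·4 − 23·16)/443 = 192/443; b = (243·16 − 23·140)/443 = 668/443.

a = 0.4334, b = 1.5079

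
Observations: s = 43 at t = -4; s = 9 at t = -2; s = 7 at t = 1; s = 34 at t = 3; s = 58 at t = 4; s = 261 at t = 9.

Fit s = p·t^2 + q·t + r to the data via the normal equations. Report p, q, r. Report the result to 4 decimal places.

p = 2.9945, q = 1.8628, r = 1.8681

The normal system XᵀX·[p, q, r]ᵀ = Xᵀs is [[7171, 749, 127]; [749, 127, 11]; [127, 11, 6]]·[p, q, r]ᵀ = [23106, 2500, 412]ᵀ.
Row-reducing yields p = 1908883/637464, q = 1187461/637464, r = 198471/106244.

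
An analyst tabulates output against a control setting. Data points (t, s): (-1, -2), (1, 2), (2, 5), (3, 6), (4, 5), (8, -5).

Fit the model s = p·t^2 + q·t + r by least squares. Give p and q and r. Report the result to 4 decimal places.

p = -0.4433, q = 2.8261, r = 0.8444

The normal system XᵀX·[p, q, r]ᵀ = Xᵀs is [[4451, 611, 95]; [611, 95, 17]; [95, 17, 6]]·[p, q, r]ᵀ = [-166, 12, 11]ᵀ.
Solving the 3×3 system (Gaussian elimination) gives p = -14069/31740, q = 89699/31740, r = 4467/5290.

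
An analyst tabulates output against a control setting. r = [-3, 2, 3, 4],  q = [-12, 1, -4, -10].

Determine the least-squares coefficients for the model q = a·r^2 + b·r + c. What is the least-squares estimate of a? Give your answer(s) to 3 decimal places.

The normal system MᵀM·[a, b, c]ᵀ = Mᵀq is [[434, 72, 38]; [72, 38, 6]; [38, 6, 4]]·[a, b, c]ᵀ = [-300, -14, -25]ᵀ.
Solving the 3×3 system (Gaussian elimination) gives a = -2165/1892, b = 2653/1892, c = 433/172.

a = -1.144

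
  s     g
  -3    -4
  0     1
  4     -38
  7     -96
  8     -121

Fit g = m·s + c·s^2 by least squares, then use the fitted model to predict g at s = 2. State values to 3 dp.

Sums needed: Σs·s = 138, Σs·s^2 = 892, Σs^2·s^2 = 6834.
For Xᵀg: Σs·g = -1780, Σs^2·g = -13092.
XᵀX·[m, c]ᵀ = Xᵀg becomes [[138, 892]; [892, 6834]]·[m, c]ᵀ = [-1780, -13092]ᵀ.
Eliminating c: 6834·(row 1) − 892·(row 2) gives 147428·m = 6834·(-1780) − 892·(-13092) = -486456, so m = -121614/36857.
Then c = ((-13092) − 892·(-121614/36857))/6834 = -54734/36857.
At s = 2: ĝ = (-121614/36857)·(2) + (-54734/36857)·(4) = -462164/36857.

ĝ = -12.539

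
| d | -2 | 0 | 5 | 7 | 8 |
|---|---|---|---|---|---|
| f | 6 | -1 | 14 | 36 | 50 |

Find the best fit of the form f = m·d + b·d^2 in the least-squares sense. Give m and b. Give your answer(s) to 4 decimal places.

m = -1.7520, b = 0.9864

Setting ∂/∂m … = 0 gives: 142·m + 972·b = 710;  972·m + 7138·b = 5338.
Determinant 142·7138 − 972² = 68812.
m = (710·7138 − 972·5338)/68812 = -30139/17203; b = (142·5338 − 972·710)/68812 = 16969/17203.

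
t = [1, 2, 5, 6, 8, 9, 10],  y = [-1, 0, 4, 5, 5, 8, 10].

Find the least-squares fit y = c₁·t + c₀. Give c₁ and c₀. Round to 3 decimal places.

Normal-equation sums: Σt·t = 311, Σt = 41, Σ1 = 7.
Moment sums: Σt·y = 261, Σy = 31.
So MᵀM·[c₁, c₀]ᵀ = Mᵀy: [[311, 41]; [41, 7]]·[c₁, c₀]ᵀ = [261, 31]ᵀ.
Eliminating c₀: 7·(row 1) − 41·(row 2) gives 496·c₁ = 7·261 − 41·31 = 556, so c₁ = 139/124.
Then c₀ = (31 − 41·(139/124))/7 = -265/124.

c₁ = 1.121, c₀ = -2.137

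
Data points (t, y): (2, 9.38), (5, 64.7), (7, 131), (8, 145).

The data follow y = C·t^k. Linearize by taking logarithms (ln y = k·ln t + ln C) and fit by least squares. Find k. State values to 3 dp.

k = 2.028

Taking logs, ln y = k·ln t + ln C, so regress ln y on ln t.
Σln t = 6.3279, Σ(ln t)² = 11.1814, Σln y = 16.2603, Σln t·ln y = 28.0982.
Normal system: [[11.1814, 6.3279]; [6.3279, 4]]·[k, ln C]ᵀ = [28.0982, 16.2603]ᵀ.
Slope k = (n·Σln t·ln y − Σln t·Σln y)/(n·Σ(ln t)² − (Σln t)²) = (4·28.0982 − 6.3279·16.2603)/4.6828 = 2.02843; ln C = (Σln y − k·Σln t)/n = 0.85612.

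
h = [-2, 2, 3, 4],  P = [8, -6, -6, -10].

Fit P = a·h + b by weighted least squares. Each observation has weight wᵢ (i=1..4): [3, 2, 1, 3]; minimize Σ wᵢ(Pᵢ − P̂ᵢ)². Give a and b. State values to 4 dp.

a = -3.0115, b = 1.6832

MᵀWM·[a, b]ᵀ = MᵀWP reads: 77·a + 13·b = -210;  13·a + 9·b = -24.
(Σwᵢ·h·h = 77, Σwᵢ·h = 13, Σwᵢ·1 = 9, Σwᵢ·h·P = -210, Σwᵢ·P = -24.)
Δ = 77·9 − 13² = 524.
a = ((-210)·9 − 13·(-24))/524 = -789/262; b = (77·(-24) − 13·(-210))/524 = 441/262.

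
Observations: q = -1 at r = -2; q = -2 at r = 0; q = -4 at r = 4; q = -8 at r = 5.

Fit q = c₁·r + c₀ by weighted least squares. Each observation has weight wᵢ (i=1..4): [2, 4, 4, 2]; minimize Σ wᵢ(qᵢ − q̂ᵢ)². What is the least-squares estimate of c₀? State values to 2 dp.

The normal equations are: 122·c₁ + 22·c₀ = -140;  22·c₁ + 12·c₀ = -42.
Δ = 122·12 − 22² = 980.
c₁ = ((-140)·12 − 22·(-42))/980 = -27/35; c₀ = (122·(-42) − 22·(-140))/980 = -73/35.

c₀ = -2.09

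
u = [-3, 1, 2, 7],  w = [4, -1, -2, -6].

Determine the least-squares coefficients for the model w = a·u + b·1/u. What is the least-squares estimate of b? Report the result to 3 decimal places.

b = -0.394

Normal-equation sums: Σu·u = 63, Σu·1/u = 4, Σ1/u·1/u = 2437/1764.
Moment sums: Σu·w = -59, Σ1/u·w = -88/21.
Normal equations: [[63, 4]; [4, 2437/1764]]·[a, b]ᵀ = [-59, -88/21]ᵀ.
Δ = 63·(2437/1764) − 4² = 1989/28.
a = ((-59)·(2437/1764) − 4·(-88/21))/(1989/28) = -114215/125307; b = (63·(-88/21) − 4·(-59))/(1989/28) = -784/1989.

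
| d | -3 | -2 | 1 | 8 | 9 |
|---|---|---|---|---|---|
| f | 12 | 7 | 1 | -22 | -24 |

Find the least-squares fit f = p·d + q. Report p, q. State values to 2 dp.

Forming MᵀM = [[159, 13]; [13, 5]] and Mᵀf = [-441, -26]ᵀ gives MᵀM·[p, q]ᵀ = Mᵀf.
det = 159·5 − 13² = 626.
p = ((-441)·5 − 13·(-26))/626 = -1867/626; q = (159·(-26) − 13·(-441))/626 = 1599/626.

p = -2.98, q = 2.55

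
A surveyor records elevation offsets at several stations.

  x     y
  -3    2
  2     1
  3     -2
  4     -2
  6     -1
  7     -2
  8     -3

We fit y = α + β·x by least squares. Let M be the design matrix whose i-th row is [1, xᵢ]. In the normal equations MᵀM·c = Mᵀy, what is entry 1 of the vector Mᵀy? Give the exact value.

Entry 1 ↔ basis 1, so (Mᵀy)_{1} = Σᵢ yᵢ = (1)·(2) + (1)·(1) + (1)·(-2) + (1)·(-2) + (1)·(-1) + (1)·(-2) + (1)·(-3) = -7.

-7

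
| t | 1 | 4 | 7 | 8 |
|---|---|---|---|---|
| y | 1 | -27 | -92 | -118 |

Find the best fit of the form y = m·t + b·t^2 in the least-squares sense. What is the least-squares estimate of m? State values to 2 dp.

The normal equations are: 130·m + 920·b = -1695;  920·m + 6754·b = -12491.
Eliminating b: 6754·(row 1) − 920·(row 2) gives 31620·m = 6754·(-1695) − 920·(-12491) = 43690, so m = 257/186.
Then b = ((-12491) − 920·(257/186))/6754 = -379/186.

m = 1.38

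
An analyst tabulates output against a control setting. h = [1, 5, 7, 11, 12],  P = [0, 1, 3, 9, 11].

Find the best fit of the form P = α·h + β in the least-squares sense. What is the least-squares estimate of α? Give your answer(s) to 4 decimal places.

Sums needed: Σh·h = 340, Σh = 36, Σ1 = 5.
Moment sums: Σh·P = 257, ΣP = 24.
So MᵀM·[α, β]ᵀ = MᵀP: [[340, 36]; [36, 5]]·[α, β]ᵀ = [257, 24]ᵀ.
Δ = 340·5 − 36² = 404.
α = (257·5 − 36·24)/404 = 421/404; β = (340·24 − 36·257)/404 = -273/101.

α = 1.0421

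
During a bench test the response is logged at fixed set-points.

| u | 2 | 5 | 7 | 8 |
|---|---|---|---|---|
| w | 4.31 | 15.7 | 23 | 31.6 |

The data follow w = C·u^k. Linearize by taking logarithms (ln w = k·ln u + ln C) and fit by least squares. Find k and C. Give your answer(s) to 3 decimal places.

With ln wᵢ as the transformed response and ln uᵢ as the regressor:
Σln u = 6.3279, Σ(ln u)² = 11.1814, Σln w = 10.8032, Σln u·ln w = 18.7265.
Normal system: [[11.1814, 6.3279]; [6.3279, 4]]·[k, ln C]ᵀ = [18.7265, 10.8032]ᵀ.
Solving (det = 4.6828): k = 1.39742, ln C = 0.49011, so C = exp(0.49011) = 1.63250.

k = 1.397, C = 1.633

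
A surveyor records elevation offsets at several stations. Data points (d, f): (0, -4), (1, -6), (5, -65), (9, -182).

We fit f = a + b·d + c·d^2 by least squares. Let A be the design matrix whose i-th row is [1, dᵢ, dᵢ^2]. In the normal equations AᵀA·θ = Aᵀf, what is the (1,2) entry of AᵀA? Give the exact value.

15

Row 1 ↔ basis 1, column 2 ↔ basis d, so (AᵀA)_{1,2} = Σᵢ d = (1)·(0) + (1)·(1) + (1)·(5) + (1)·(9) = 15.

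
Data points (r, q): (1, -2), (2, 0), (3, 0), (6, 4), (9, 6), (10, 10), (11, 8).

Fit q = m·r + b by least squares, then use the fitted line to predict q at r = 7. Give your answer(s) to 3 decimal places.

MᵀM·[m, b]ᵀ = Mᵀq reads: 352·m + 42·b = 264;  42·m + 7·b = 26.
(Σr·r = 352, Σr = 42, Σ1 = 7, Σr·q = 264, Σq = 26.)
Δ = 352·7 − 42² = 700.
m = (264·7 − 42·26)/700 = 27/25; b = (352·26 − 42·264)/700 = -484/175.
At r = 7: q̂ = (27/25)·(7) + (-484/175)·(1) = 839/175.

q̂ = 4.794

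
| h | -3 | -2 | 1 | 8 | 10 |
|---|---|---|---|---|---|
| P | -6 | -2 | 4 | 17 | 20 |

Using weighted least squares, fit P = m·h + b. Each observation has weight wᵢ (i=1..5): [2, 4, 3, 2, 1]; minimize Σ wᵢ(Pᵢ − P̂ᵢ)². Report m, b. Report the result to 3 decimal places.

Compute the Gram sums: Σwᵢ·h·h = 265, Σwᵢ·h = 15, Σwᵢ·1 = 12.
And Σwᵢ·h·P = 536, Σwᵢ·P = 46.
AᵀWA·[m, b]ᵀ = AᵀWP becomes [[265, 15]; [15, 12]]·[m, b]ᵀ = [536, 46]ᵀ.
Determinant 265·12 − 15² = 2955.
m = (536·12 − 15·46)/2955 = 1914/985; b = (265·46 − 15·536)/2955 = 830/591.

m = 1.943, b = 1.404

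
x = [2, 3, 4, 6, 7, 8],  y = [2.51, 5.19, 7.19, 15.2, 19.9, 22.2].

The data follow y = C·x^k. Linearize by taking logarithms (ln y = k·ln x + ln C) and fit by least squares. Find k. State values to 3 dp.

k = 1.597

Let Y = ln y. Fitting Y = k·ln x + ln C by least squares:
Σln x = 8.9952, Σ(ln x)² = 14.9303, Σln y = 13.3518, Σln x·ln y = 22.3238.
Equations: 14.9303·k + 8.9952·ln C = 22.3238;  8.9952·k + 6·ln C = 13.3518.
Slope k = (n·Σln x·ln y − Σln x·Σln y)/(n·Σ(ln x)² − (Σln x)²) = (6·22.3238 − 8.9952·13.3518)/8.6686 = 1.59668; ln C = (Σln y − k·Σln x)/n = -0.16843.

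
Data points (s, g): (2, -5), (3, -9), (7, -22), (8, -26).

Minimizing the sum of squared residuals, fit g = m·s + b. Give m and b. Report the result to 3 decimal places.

XᵀX·[m, b]ᵀ = Xᵀg reads: 126·m + 20·b = -399;  20·m + 4·b = -62.
det = 126·4 − 20² = 104.
m = ((-399)·4 − 20·(-62))/104 = -89/26; b = (126·(-62) − 20·(-399))/104 = 21/13.

m = -3.423, b = 1.615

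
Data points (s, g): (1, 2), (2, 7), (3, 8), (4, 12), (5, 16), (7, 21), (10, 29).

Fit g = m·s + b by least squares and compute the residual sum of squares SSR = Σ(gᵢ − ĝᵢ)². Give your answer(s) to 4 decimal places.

SSR = 4.7550

Sums needed: Σs·s = 204, Σs = 32, Σ1 = 7.
For Aᵀg: Σs·g = 605, Σg = 95.
So AᵀA·[m, b]ᵀ = Aᵀg: [[204, 32]; [32, 7]]·[m, b]ᵀ = [605, 95]ᵀ.
Eliminating b: 7·(row 1) − 32·(row 2) gives 404·m = 7·605 − 32·95 = 1195, so m = 1195/404.
Then b = (95 − 32·(1195/404))/7 = 5/101.
Residuals: -407/404, 209/202, -373/404, 12/101, 469/404, 99/404, -127/202; SSR = 1921/404.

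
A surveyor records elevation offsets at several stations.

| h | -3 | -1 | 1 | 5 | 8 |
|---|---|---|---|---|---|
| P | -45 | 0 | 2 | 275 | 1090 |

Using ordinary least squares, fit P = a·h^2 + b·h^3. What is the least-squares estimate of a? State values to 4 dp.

From the data, Σh^2·h^2 = 4804, Σh^2·h^3 = 35650, Σh^3·h^3 = 278500.
For XᵀP: Σh^2·P = 76232, Σh^3·P = 593672.
Normal equations: [[4804, 35650]; [35650, 278500]]·[a, b]ᵀ = [76232, 593672]ᵀ.
det = 4804·278500 − 35650² = 66991500.
a = (76232·278500 − 35650·593672)/66991500 = 220684/223305; b = (4804·593672 − 35650·76232)/66991500 = 11194124/5582625.

a = 0.9883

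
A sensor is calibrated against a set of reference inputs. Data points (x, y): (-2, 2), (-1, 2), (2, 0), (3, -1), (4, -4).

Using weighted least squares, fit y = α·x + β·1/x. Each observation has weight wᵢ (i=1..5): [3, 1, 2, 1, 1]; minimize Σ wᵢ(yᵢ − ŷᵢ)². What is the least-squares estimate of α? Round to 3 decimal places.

The normal system MᵀWM·[α, β]ᵀ = MᵀWy is [[46, 8]; [8, 349/144]]·[α, β]ᵀ = [-33, -19/3]ᵀ.
Eliminating β: (349/144)·(row 1) − 8·(row 2) gives (3419/72)·α = (349/144)·(-33) − 8·(-19/3) = -469/16, so α = -4221/6838.
Then β = ((-19/3) − 8·(-4221/6838))/(349/144) = -1968/3419.

α = -0.617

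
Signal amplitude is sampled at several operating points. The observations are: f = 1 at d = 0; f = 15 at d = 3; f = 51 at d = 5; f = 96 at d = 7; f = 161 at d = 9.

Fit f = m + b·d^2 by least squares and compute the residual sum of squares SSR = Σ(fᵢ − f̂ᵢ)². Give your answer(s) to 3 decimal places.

From the data, Σ1 = 5, Σd^2 = 164, Σd^2·d^2 = 9668.
For Mᵀf: Σf = 324, Σd^2·f = 19155.
Normal equations: [[5, 164]; [164, 9668]]·[m, b]ᵀ = [324, 19155]ᵀ.
det = 5·9668 − 164² = 21444.
m = (324·9668 − 164·19155)/21444 = -749/1787; b = (5·19155 − 164·324)/21444 = 14213/7148.
Residuals: 2536/1787, -17701/7148, 12219/7148, -7233/7148, 2571/7148; SSR = 87361/7148.

SSR = 12.222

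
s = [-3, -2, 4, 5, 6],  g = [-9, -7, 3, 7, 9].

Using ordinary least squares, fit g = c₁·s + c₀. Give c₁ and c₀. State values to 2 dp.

c₁ = 1.94, c₀ = -3.29

With design matrix A, AᵀA = [[90, 10]; [10, 5]] and Aᵀg = [142, 3]ᵀ.
Eliminating c₀: 5·(row 1) − 10·(row 2) gives 350·c₁ = 5·142 − 10·3 = 680, so c₁ = 68/35.
Then c₀ = (3 − 10·(68/35))/5 = -23/7.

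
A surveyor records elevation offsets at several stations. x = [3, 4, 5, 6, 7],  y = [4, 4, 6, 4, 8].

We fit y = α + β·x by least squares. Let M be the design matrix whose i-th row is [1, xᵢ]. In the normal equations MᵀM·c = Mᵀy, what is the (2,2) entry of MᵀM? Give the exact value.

Row 2 ↔ basis x, column 2 ↔ basis x, so (MᵀM)_{2,2} = Σᵢ (x)·(x) = (3)·(3) + (4)·(4) + (5)·(5) + (6)·(6) + (7)·(7) = 135.

135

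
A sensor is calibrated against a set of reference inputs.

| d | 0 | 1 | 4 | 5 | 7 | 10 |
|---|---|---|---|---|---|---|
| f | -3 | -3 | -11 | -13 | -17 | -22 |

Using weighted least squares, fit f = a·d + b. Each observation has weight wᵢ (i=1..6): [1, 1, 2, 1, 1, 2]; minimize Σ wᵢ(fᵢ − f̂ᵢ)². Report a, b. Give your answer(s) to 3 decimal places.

a = -1.985, b = -2.579

Sums needed: Σwᵢ·d·d = 307, Σwᵢ·d = 41, Σwᵢ·1 = 8.
And Σwᵢ·d·f = -715, Σwᵢ·f = -102.
Normal equations: [[307, 41]; [41, 8]]·[a, b]ᵀ = [-715, -102]ᵀ.
det = 307·8 − 41² = 775.
a = ((-715)·8 − 41·(-102))/775 = -1538/775; b = (307·(-102) − 41·(-715))/775 = -1999/775.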